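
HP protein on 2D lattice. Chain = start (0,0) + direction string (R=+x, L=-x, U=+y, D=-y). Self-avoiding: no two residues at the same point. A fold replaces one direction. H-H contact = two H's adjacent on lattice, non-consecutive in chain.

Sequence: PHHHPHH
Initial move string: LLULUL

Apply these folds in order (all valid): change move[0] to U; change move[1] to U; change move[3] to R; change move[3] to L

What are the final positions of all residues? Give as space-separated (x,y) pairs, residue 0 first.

Initial moves: LLULUL
Fold: move[0]->U => ULULUL (positions: [(0, 0), (0, 1), (-1, 1), (-1, 2), (-2, 2), (-2, 3), (-3, 3)])
Fold: move[1]->U => UUULUL (positions: [(0, 0), (0, 1), (0, 2), (0, 3), (-1, 3), (-1, 4), (-2, 4)])
Fold: move[3]->R => UUURUL (positions: [(0, 0), (0, 1), (0, 2), (0, 3), (1, 3), (1, 4), (0, 4)])
Fold: move[3]->L => UUULUL (positions: [(0, 0), (0, 1), (0, 2), (0, 3), (-1, 3), (-1, 4), (-2, 4)])

Answer: (0,0) (0,1) (0,2) (0,3) (-1,3) (-1,4) (-2,4)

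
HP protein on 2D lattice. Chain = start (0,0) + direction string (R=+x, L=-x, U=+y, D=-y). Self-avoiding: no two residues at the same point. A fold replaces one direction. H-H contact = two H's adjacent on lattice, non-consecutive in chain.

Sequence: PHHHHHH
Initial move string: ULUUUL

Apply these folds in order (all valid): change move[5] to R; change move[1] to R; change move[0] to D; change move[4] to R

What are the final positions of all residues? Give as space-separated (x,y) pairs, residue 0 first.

Initial moves: ULUUUL
Fold: move[5]->R => ULUUUR (positions: [(0, 0), (0, 1), (-1, 1), (-1, 2), (-1, 3), (-1, 4), (0, 4)])
Fold: move[1]->R => URUUUR (positions: [(0, 0), (0, 1), (1, 1), (1, 2), (1, 3), (1, 4), (2, 4)])
Fold: move[0]->D => DRUUUR (positions: [(0, 0), (0, -1), (1, -1), (1, 0), (1, 1), (1, 2), (2, 2)])
Fold: move[4]->R => DRUURR (positions: [(0, 0), (0, -1), (1, -1), (1, 0), (1, 1), (2, 1), (3, 1)])

Answer: (0,0) (0,-1) (1,-1) (1,0) (1,1) (2,1) (3,1)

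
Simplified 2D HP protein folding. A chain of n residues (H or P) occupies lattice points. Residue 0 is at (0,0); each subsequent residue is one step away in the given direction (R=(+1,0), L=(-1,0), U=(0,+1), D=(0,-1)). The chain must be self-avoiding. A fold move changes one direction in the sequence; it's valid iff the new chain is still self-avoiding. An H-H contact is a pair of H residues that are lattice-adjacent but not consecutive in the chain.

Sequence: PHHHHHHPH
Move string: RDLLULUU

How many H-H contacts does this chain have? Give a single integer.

Positions: [(0, 0), (1, 0), (1, -1), (0, -1), (-1, -1), (-1, 0), (-2, 0), (-2, 1), (-2, 2)]
No H-H contacts found.

Answer: 0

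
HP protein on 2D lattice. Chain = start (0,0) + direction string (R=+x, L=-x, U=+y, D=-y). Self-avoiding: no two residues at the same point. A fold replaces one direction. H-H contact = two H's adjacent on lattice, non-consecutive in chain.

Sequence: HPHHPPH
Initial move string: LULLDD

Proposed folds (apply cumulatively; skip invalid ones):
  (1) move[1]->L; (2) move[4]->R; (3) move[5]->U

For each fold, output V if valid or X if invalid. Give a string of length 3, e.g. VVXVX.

Answer: VXX

Derivation:
Initial: LULLDD -> [(0, 0), (-1, 0), (-1, 1), (-2, 1), (-3, 1), (-3, 0), (-3, -1)]
Fold 1: move[1]->L => LLLLDD VALID
Fold 2: move[4]->R => LLLLRD INVALID (collision), skipped
Fold 3: move[5]->U => LLLLDU INVALID (collision), skipped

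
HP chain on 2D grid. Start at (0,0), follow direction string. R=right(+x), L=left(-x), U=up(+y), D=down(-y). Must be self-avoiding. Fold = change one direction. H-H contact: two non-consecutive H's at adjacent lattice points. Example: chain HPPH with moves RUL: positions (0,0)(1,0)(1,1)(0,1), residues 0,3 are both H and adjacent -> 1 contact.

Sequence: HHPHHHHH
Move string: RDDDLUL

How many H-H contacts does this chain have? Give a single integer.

Positions: [(0, 0), (1, 0), (1, -1), (1, -2), (1, -3), (0, -3), (0, -2), (-1, -2)]
H-H contact: residue 3 @(1,-2) - residue 6 @(0, -2)

Answer: 1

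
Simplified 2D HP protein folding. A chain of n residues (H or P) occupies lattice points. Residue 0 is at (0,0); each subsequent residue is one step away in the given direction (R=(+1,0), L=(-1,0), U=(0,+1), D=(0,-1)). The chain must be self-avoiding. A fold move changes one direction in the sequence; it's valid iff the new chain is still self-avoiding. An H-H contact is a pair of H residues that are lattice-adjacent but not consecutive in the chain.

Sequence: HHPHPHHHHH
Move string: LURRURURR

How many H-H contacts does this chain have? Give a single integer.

Answer: 1

Derivation:
Positions: [(0, 0), (-1, 0), (-1, 1), (0, 1), (1, 1), (1, 2), (2, 2), (2, 3), (3, 3), (4, 3)]
H-H contact: residue 0 @(0,0) - residue 3 @(0, 1)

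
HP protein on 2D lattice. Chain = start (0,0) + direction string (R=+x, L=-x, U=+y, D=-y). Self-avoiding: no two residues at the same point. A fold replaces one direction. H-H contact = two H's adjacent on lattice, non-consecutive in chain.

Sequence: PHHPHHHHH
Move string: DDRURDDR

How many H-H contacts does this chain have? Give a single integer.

Positions: [(0, 0), (0, -1), (0, -2), (1, -2), (1, -1), (2, -1), (2, -2), (2, -3), (3, -3)]
H-H contact: residue 1 @(0,-1) - residue 4 @(1, -1)

Answer: 1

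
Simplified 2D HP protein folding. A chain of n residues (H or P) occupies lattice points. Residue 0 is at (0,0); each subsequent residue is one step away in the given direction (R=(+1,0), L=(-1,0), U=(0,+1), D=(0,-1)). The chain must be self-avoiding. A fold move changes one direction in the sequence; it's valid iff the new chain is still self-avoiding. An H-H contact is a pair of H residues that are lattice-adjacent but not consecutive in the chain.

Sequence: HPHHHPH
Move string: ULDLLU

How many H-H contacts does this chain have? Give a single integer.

Positions: [(0, 0), (0, 1), (-1, 1), (-1, 0), (-2, 0), (-3, 0), (-3, 1)]
H-H contact: residue 0 @(0,0) - residue 3 @(-1, 0)

Answer: 1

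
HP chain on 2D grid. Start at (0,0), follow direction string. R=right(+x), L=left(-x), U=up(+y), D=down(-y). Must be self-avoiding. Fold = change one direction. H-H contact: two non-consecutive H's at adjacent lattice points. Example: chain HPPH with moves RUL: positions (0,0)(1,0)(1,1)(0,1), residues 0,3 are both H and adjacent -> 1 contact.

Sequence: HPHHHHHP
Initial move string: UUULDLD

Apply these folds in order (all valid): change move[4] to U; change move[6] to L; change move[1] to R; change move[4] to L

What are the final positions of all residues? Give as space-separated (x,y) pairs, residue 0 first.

Initial moves: UUULDLD
Fold: move[4]->U => UUULULD (positions: [(0, 0), (0, 1), (0, 2), (0, 3), (-1, 3), (-1, 4), (-2, 4), (-2, 3)])
Fold: move[6]->L => UUULULL (positions: [(0, 0), (0, 1), (0, 2), (0, 3), (-1, 3), (-1, 4), (-2, 4), (-3, 4)])
Fold: move[1]->R => URULULL (positions: [(0, 0), (0, 1), (1, 1), (1, 2), (0, 2), (0, 3), (-1, 3), (-2, 3)])
Fold: move[4]->L => URULLLL (positions: [(0, 0), (0, 1), (1, 1), (1, 2), (0, 2), (-1, 2), (-2, 2), (-3, 2)])

Answer: (0,0) (0,1) (1,1) (1,2) (0,2) (-1,2) (-2,2) (-3,2)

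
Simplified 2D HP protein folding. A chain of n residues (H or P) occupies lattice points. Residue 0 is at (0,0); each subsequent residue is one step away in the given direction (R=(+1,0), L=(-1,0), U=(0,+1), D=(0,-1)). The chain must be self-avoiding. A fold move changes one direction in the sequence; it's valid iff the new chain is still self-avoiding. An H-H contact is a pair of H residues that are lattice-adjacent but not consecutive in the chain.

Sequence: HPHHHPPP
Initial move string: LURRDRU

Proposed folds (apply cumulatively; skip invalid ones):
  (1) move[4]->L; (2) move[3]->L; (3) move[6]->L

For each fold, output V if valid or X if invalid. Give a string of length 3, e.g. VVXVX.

Answer: XXX

Derivation:
Initial: LURRDRU -> [(0, 0), (-1, 0), (-1, 1), (0, 1), (1, 1), (1, 0), (2, 0), (2, 1)]
Fold 1: move[4]->L => LURRLRU INVALID (collision), skipped
Fold 2: move[3]->L => LURLDRU INVALID (collision), skipped
Fold 3: move[6]->L => LURRDRL INVALID (collision), skipped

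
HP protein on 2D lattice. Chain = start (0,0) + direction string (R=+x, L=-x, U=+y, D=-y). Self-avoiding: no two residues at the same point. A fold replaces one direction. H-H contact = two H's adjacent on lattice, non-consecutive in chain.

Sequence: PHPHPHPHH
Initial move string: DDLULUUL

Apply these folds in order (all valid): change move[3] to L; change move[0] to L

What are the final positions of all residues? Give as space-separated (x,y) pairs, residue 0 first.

Answer: (0,0) (-1,0) (-1,-1) (-2,-1) (-3,-1) (-4,-1) (-4,0) (-4,1) (-5,1)

Derivation:
Initial moves: DDLULUUL
Fold: move[3]->L => DDLLLUUL (positions: [(0, 0), (0, -1), (0, -2), (-1, -2), (-2, -2), (-3, -2), (-3, -1), (-3, 0), (-4, 0)])
Fold: move[0]->L => LDLLLUUL (positions: [(0, 0), (-1, 0), (-1, -1), (-2, -1), (-3, -1), (-4, -1), (-4, 0), (-4, 1), (-5, 1)])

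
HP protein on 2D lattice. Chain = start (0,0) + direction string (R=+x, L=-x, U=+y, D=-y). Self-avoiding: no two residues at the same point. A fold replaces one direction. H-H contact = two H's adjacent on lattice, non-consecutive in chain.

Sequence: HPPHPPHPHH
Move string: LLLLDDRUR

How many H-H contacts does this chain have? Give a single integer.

Positions: [(0, 0), (-1, 0), (-2, 0), (-3, 0), (-4, 0), (-4, -1), (-4, -2), (-3, -2), (-3, -1), (-2, -1)]
H-H contact: residue 3 @(-3,0) - residue 8 @(-3, -1)

Answer: 1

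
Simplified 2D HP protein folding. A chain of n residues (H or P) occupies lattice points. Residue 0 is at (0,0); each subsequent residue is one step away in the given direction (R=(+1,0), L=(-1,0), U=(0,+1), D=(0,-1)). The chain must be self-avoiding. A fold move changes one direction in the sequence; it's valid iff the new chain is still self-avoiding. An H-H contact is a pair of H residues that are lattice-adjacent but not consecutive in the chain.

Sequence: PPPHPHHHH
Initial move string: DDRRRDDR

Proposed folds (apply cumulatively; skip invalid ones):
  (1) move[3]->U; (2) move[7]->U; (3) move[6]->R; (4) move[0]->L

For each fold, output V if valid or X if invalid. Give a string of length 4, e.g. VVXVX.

Initial: DDRRRDDR -> [(0, 0), (0, -1), (0, -2), (1, -2), (2, -2), (3, -2), (3, -3), (3, -4), (4, -4)]
Fold 1: move[3]->U => DDRURDDR VALID
Fold 2: move[7]->U => DDRURDDU INVALID (collision), skipped
Fold 3: move[6]->R => DDRURDRR VALID
Fold 4: move[0]->L => LDRURDRR INVALID (collision), skipped

Answer: VXVX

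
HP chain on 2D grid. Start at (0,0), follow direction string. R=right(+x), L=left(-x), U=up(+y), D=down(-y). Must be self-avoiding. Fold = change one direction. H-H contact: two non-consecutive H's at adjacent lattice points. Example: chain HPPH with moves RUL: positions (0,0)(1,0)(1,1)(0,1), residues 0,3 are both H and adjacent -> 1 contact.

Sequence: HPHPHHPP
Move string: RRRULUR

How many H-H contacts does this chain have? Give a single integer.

Positions: [(0, 0), (1, 0), (2, 0), (3, 0), (3, 1), (2, 1), (2, 2), (3, 2)]
H-H contact: residue 2 @(2,0) - residue 5 @(2, 1)

Answer: 1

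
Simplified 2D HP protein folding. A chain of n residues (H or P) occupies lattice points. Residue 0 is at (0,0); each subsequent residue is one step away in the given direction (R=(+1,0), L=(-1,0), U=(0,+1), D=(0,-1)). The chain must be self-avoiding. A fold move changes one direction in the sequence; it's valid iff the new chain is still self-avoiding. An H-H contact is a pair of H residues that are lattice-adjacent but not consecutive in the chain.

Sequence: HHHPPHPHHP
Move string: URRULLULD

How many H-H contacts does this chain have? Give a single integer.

Positions: [(0, 0), (0, 1), (1, 1), (2, 1), (2, 2), (1, 2), (0, 2), (0, 3), (-1, 3), (-1, 2)]
H-H contact: residue 2 @(1,1) - residue 5 @(1, 2)

Answer: 1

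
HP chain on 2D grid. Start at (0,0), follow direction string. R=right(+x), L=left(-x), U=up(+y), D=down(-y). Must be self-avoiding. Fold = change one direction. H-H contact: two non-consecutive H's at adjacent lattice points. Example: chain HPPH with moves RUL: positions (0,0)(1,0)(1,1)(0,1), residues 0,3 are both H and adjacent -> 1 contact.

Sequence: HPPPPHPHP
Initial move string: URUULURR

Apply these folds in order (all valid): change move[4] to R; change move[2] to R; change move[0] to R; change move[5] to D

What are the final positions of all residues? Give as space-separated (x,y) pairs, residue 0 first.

Answer: (0,0) (1,0) (2,0) (3,0) (3,1) (4,1) (4,0) (5,0) (6,0)

Derivation:
Initial moves: URUULURR
Fold: move[4]->R => URUURURR (positions: [(0, 0), (0, 1), (1, 1), (1, 2), (1, 3), (2, 3), (2, 4), (3, 4), (4, 4)])
Fold: move[2]->R => URRURURR (positions: [(0, 0), (0, 1), (1, 1), (2, 1), (2, 2), (3, 2), (3, 3), (4, 3), (5, 3)])
Fold: move[0]->R => RRRURURR (positions: [(0, 0), (1, 0), (2, 0), (3, 0), (3, 1), (4, 1), (4, 2), (5, 2), (6, 2)])
Fold: move[5]->D => RRRURDRR (positions: [(0, 0), (1, 0), (2, 0), (3, 0), (3, 1), (4, 1), (4, 0), (5, 0), (6, 0)])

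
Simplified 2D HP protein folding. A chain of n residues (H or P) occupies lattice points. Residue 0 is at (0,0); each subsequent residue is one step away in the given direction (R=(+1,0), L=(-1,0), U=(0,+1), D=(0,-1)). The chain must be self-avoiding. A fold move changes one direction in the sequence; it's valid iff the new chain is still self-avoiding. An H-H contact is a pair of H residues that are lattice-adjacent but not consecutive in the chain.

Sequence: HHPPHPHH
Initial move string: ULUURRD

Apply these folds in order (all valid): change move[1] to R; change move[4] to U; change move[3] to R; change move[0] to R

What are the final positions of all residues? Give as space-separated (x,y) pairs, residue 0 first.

Initial moves: ULUURRD
Fold: move[1]->R => URUURRD (positions: [(0, 0), (0, 1), (1, 1), (1, 2), (1, 3), (2, 3), (3, 3), (3, 2)])
Fold: move[4]->U => URUUURD (positions: [(0, 0), (0, 1), (1, 1), (1, 2), (1, 3), (1, 4), (2, 4), (2, 3)])
Fold: move[3]->R => URURURD (positions: [(0, 0), (0, 1), (1, 1), (1, 2), (2, 2), (2, 3), (3, 3), (3, 2)])
Fold: move[0]->R => RRURURD (positions: [(0, 0), (1, 0), (2, 0), (2, 1), (3, 1), (3, 2), (4, 2), (4, 1)])

Answer: (0,0) (1,0) (2,0) (2,1) (3,1) (3,2) (4,2) (4,1)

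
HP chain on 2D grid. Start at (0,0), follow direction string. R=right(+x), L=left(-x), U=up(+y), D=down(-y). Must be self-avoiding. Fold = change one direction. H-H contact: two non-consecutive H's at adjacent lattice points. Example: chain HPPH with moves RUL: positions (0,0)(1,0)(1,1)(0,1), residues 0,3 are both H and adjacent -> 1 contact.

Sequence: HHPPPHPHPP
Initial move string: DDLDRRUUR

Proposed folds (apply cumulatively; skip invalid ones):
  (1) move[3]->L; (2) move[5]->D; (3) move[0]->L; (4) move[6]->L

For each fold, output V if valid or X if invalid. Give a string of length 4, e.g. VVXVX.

Answer: XXXX

Derivation:
Initial: DDLDRRUUR -> [(0, 0), (0, -1), (0, -2), (-1, -2), (-1, -3), (0, -3), (1, -3), (1, -2), (1, -1), (2, -1)]
Fold 1: move[3]->L => DDLLRRUUR INVALID (collision), skipped
Fold 2: move[5]->D => DDLDRDUUR INVALID (collision), skipped
Fold 3: move[0]->L => LDLDRRUUR INVALID (collision), skipped
Fold 4: move[6]->L => DDLDRRLUR INVALID (collision), skipped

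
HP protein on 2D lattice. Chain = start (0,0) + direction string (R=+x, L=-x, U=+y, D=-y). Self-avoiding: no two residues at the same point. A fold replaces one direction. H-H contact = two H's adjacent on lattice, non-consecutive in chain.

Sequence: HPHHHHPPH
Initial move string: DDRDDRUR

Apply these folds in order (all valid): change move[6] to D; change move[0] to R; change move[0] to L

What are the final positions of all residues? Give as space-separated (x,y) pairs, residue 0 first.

Initial moves: DDRDDRUR
Fold: move[6]->D => DDRDDRDR (positions: [(0, 0), (0, -1), (0, -2), (1, -2), (1, -3), (1, -4), (2, -4), (2, -5), (3, -5)])
Fold: move[0]->R => RDRDDRDR (positions: [(0, 0), (1, 0), (1, -1), (2, -1), (2, -2), (2, -3), (3, -3), (3, -4), (4, -4)])
Fold: move[0]->L => LDRDDRDR (positions: [(0, 0), (-1, 0), (-1, -1), (0, -1), (0, -2), (0, -3), (1, -3), (1, -4), (2, -4)])

Answer: (0,0) (-1,0) (-1,-1) (0,-1) (0,-2) (0,-3) (1,-3) (1,-4) (2,-4)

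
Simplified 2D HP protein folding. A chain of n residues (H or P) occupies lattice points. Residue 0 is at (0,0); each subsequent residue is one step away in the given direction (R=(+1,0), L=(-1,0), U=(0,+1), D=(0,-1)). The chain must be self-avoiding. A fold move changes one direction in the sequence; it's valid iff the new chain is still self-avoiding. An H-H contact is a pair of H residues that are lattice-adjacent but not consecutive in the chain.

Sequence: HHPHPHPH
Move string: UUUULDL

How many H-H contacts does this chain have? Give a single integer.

Answer: 0

Derivation:
Positions: [(0, 0), (0, 1), (0, 2), (0, 3), (0, 4), (-1, 4), (-1, 3), (-2, 3)]
No H-H contacts found.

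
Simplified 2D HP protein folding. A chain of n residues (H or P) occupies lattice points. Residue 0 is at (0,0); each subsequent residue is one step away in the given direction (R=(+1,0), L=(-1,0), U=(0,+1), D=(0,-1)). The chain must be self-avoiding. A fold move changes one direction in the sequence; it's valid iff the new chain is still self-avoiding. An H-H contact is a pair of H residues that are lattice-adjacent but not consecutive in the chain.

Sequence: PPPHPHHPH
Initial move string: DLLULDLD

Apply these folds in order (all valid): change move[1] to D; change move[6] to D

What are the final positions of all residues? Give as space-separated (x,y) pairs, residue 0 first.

Initial moves: DLLULDLD
Fold: move[1]->D => DDLULDLD (positions: [(0, 0), (0, -1), (0, -2), (-1, -2), (-1, -1), (-2, -1), (-2, -2), (-3, -2), (-3, -3)])
Fold: move[6]->D => DDLULDDD (positions: [(0, 0), (0, -1), (0, -2), (-1, -2), (-1, -1), (-2, -1), (-2, -2), (-2, -3), (-2, -4)])

Answer: (0,0) (0,-1) (0,-2) (-1,-2) (-1,-1) (-2,-1) (-2,-2) (-2,-3) (-2,-4)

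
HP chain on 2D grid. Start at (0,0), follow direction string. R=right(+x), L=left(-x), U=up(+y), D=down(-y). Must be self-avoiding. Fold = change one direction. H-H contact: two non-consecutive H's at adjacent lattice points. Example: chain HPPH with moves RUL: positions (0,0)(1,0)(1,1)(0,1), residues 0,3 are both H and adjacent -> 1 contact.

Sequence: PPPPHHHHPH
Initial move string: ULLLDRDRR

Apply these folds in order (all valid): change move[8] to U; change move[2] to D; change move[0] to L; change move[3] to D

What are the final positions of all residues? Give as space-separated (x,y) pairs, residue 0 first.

Answer: (0,0) (-1,0) (-2,0) (-2,-1) (-2,-2) (-2,-3) (-1,-3) (-1,-4) (0,-4) (0,-3)

Derivation:
Initial moves: ULLLDRDRR
Fold: move[8]->U => ULLLDRDRU (positions: [(0, 0), (0, 1), (-1, 1), (-2, 1), (-3, 1), (-3, 0), (-2, 0), (-2, -1), (-1, -1), (-1, 0)])
Fold: move[2]->D => ULDLDRDRU (positions: [(0, 0), (0, 1), (-1, 1), (-1, 0), (-2, 0), (-2, -1), (-1, -1), (-1, -2), (0, -2), (0, -1)])
Fold: move[0]->L => LLDLDRDRU (positions: [(0, 0), (-1, 0), (-2, 0), (-2, -1), (-3, -1), (-3, -2), (-2, -2), (-2, -3), (-1, -3), (-1, -2)])
Fold: move[3]->D => LLDDDRDRU (positions: [(0, 0), (-1, 0), (-2, 0), (-2, -1), (-2, -2), (-2, -3), (-1, -3), (-1, -4), (0, -4), (0, -3)])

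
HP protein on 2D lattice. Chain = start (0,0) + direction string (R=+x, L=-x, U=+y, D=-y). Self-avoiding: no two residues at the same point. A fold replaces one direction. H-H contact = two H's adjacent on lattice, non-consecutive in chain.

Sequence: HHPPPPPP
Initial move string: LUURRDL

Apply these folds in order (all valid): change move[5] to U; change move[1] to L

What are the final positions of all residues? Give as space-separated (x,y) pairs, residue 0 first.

Answer: (0,0) (-1,0) (-2,0) (-2,1) (-1,1) (0,1) (0,2) (-1,2)

Derivation:
Initial moves: LUURRDL
Fold: move[5]->U => LUURRUL (positions: [(0, 0), (-1, 0), (-1, 1), (-1, 2), (0, 2), (1, 2), (1, 3), (0, 3)])
Fold: move[1]->L => LLURRUL (positions: [(0, 0), (-1, 0), (-2, 0), (-2, 1), (-1, 1), (0, 1), (0, 2), (-1, 2)])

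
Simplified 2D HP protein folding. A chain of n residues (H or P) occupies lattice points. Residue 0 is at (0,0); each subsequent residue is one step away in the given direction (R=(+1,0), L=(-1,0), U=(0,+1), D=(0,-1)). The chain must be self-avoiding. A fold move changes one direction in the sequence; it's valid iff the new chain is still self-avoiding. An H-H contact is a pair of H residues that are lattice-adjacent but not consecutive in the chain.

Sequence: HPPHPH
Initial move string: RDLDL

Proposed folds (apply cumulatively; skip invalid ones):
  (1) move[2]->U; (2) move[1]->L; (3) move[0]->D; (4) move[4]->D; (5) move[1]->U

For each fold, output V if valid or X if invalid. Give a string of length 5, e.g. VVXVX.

Initial: RDLDL -> [(0, 0), (1, 0), (1, -1), (0, -1), (0, -2), (-1, -2)]
Fold 1: move[2]->U => RDUDL INVALID (collision), skipped
Fold 2: move[1]->L => RLLDL INVALID (collision), skipped
Fold 3: move[0]->D => DDLDL VALID
Fold 4: move[4]->D => DDLDD VALID
Fold 5: move[1]->U => DULDD INVALID (collision), skipped

Answer: XXVVX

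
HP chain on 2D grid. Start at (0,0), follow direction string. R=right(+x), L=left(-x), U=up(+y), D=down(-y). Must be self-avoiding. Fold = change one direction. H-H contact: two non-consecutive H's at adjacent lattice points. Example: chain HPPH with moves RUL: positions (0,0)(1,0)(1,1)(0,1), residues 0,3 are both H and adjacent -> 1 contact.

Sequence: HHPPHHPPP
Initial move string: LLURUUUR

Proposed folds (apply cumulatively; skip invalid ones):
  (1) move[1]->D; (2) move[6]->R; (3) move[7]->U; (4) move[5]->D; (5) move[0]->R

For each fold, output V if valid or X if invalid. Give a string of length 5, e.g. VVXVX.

Initial: LLURUUUR -> [(0, 0), (-1, 0), (-2, 0), (-2, 1), (-1, 1), (-1, 2), (-1, 3), (-1, 4), (0, 4)]
Fold 1: move[1]->D => LDURUUUR INVALID (collision), skipped
Fold 2: move[6]->R => LLURUURR VALID
Fold 3: move[7]->U => LLURUURU VALID
Fold 4: move[5]->D => LLURUDRU INVALID (collision), skipped
Fold 5: move[0]->R => RLURUURU INVALID (collision), skipped

Answer: XVVXX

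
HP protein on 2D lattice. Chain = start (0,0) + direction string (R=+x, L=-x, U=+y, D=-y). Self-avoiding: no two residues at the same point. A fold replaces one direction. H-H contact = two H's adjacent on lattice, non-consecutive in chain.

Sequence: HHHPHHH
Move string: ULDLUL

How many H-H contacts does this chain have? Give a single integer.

Positions: [(0, 0), (0, 1), (-1, 1), (-1, 0), (-2, 0), (-2, 1), (-3, 1)]
H-H contact: residue 2 @(-1,1) - residue 5 @(-2, 1)

Answer: 1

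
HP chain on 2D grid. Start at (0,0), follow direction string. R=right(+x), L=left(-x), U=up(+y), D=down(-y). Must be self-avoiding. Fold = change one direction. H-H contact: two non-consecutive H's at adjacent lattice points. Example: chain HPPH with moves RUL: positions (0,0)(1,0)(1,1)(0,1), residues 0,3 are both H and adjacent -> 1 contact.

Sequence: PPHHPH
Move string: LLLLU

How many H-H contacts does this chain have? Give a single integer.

Positions: [(0, 0), (-1, 0), (-2, 0), (-3, 0), (-4, 0), (-4, 1)]
No H-H contacts found.

Answer: 0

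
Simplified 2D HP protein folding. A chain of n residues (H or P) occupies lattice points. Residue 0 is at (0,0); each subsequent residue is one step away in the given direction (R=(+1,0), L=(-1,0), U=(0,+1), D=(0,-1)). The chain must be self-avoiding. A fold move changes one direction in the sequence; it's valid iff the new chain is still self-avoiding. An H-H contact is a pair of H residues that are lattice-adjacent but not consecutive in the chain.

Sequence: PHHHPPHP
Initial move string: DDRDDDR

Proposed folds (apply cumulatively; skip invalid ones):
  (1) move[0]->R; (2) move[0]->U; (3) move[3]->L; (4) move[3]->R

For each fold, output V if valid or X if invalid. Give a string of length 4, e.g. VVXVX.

Answer: VXXV

Derivation:
Initial: DDRDDDR -> [(0, 0), (0, -1), (0, -2), (1, -2), (1, -3), (1, -4), (1, -5), (2, -5)]
Fold 1: move[0]->R => RDRDDDR VALID
Fold 2: move[0]->U => UDRDDDR INVALID (collision), skipped
Fold 3: move[3]->L => RDRLDDR INVALID (collision), skipped
Fold 4: move[3]->R => RDRRDDR VALID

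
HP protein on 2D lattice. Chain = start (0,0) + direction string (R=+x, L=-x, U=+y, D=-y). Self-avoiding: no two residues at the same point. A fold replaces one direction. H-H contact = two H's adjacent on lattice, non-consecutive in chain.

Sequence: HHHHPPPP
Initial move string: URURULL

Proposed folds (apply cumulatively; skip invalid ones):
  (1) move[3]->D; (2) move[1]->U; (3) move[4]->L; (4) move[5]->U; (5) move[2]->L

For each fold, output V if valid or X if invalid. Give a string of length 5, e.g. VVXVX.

Answer: XVXVX

Derivation:
Initial: URURULL -> [(0, 0), (0, 1), (1, 1), (1, 2), (2, 2), (2, 3), (1, 3), (0, 3)]
Fold 1: move[3]->D => URUDULL INVALID (collision), skipped
Fold 2: move[1]->U => UUURULL VALID
Fold 3: move[4]->L => UUURLLL INVALID (collision), skipped
Fold 4: move[5]->U => UUURUUL VALID
Fold 5: move[2]->L => UULRUUL INVALID (collision), skipped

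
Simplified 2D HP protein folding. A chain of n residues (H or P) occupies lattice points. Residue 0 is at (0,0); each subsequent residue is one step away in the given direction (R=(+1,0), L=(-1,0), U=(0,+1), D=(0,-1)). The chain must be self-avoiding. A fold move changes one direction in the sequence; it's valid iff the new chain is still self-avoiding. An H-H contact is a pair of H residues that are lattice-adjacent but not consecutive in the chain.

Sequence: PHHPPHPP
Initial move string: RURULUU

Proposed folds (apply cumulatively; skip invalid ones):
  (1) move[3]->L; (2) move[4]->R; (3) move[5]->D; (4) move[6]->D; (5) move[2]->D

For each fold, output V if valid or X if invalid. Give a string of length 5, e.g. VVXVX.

Initial: RURULUU -> [(0, 0), (1, 0), (1, 1), (2, 1), (2, 2), (1, 2), (1, 3), (1, 4)]
Fold 1: move[3]->L => RURLLUU INVALID (collision), skipped
Fold 2: move[4]->R => RURURUU VALID
Fold 3: move[5]->D => RURURDU INVALID (collision), skipped
Fold 4: move[6]->D => RURURUD INVALID (collision), skipped
Fold 5: move[2]->D => RUDURUU INVALID (collision), skipped

Answer: XVXXX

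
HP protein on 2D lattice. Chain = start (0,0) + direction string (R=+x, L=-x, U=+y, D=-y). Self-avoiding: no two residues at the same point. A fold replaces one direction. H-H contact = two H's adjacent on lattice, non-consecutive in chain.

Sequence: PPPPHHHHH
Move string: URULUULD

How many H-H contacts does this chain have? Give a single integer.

Answer: 1

Derivation:
Positions: [(0, 0), (0, 1), (1, 1), (1, 2), (0, 2), (0, 3), (0, 4), (-1, 4), (-1, 3)]
H-H contact: residue 5 @(0,3) - residue 8 @(-1, 3)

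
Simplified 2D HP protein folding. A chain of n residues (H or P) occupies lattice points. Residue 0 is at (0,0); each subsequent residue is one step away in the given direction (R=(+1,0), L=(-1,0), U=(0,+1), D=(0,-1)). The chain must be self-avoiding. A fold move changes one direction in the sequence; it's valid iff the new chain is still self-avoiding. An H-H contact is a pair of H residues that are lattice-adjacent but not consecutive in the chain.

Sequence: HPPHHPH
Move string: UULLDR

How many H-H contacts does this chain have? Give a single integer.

Positions: [(0, 0), (0, 1), (0, 2), (-1, 2), (-2, 2), (-2, 1), (-1, 1)]
H-H contact: residue 3 @(-1,2) - residue 6 @(-1, 1)

Answer: 1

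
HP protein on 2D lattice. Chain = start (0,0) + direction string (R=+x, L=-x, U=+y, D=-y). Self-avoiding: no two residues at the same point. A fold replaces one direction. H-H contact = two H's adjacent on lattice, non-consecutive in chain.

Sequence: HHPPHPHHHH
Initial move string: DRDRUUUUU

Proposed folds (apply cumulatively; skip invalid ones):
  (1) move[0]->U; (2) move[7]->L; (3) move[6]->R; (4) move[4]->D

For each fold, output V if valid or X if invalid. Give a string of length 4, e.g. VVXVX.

Initial: DRDRUUUUU -> [(0, 0), (0, -1), (1, -1), (1, -2), (2, -2), (2, -1), (2, 0), (2, 1), (2, 2), (2, 3)]
Fold 1: move[0]->U => URDRUUUUU VALID
Fold 2: move[7]->L => URDRUUULU VALID
Fold 3: move[6]->R => URDRUURLU INVALID (collision), skipped
Fold 4: move[4]->D => URDRDUULU INVALID (collision), skipped

Answer: VVXX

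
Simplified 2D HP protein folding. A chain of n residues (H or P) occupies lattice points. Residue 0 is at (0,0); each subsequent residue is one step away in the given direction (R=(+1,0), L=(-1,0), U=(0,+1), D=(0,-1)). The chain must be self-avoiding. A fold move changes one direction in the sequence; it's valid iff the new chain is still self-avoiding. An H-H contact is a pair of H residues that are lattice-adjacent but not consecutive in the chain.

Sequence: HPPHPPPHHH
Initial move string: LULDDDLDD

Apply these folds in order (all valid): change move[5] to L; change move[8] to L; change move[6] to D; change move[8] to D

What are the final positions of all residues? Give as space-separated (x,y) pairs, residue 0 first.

Initial moves: LULDDDLDD
Fold: move[5]->L => LULDDLLDD (positions: [(0, 0), (-1, 0), (-1, 1), (-2, 1), (-2, 0), (-2, -1), (-3, -1), (-4, -1), (-4, -2), (-4, -3)])
Fold: move[8]->L => LULDDLLDL (positions: [(0, 0), (-1, 0), (-1, 1), (-2, 1), (-2, 0), (-2, -1), (-3, -1), (-4, -1), (-4, -2), (-5, -2)])
Fold: move[6]->D => LULDDLDDL (positions: [(0, 0), (-1, 0), (-1, 1), (-2, 1), (-2, 0), (-2, -1), (-3, -1), (-3, -2), (-3, -3), (-4, -3)])
Fold: move[8]->D => LULDDLDDD (positions: [(0, 0), (-1, 0), (-1, 1), (-2, 1), (-2, 0), (-2, -1), (-3, -1), (-3, -2), (-3, -3), (-3, -4)])

Answer: (0,0) (-1,0) (-1,1) (-2,1) (-2,0) (-2,-1) (-3,-1) (-3,-2) (-3,-3) (-3,-4)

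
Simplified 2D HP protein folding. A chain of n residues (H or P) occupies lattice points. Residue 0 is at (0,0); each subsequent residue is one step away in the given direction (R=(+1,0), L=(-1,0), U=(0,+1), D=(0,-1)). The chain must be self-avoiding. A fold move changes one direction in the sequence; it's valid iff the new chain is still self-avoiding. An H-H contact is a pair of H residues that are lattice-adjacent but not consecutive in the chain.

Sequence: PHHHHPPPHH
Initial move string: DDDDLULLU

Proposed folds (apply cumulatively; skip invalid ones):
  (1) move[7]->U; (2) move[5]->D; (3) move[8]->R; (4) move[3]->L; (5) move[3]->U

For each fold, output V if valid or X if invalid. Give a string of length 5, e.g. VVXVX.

Answer: VVXVX

Derivation:
Initial: DDDDLULLU -> [(0, 0), (0, -1), (0, -2), (0, -3), (0, -4), (-1, -4), (-1, -3), (-2, -3), (-3, -3), (-3, -2)]
Fold 1: move[7]->U => DDDDLULUU VALID
Fold 2: move[5]->D => DDDDLDLUU VALID
Fold 3: move[8]->R => DDDDLDLUR INVALID (collision), skipped
Fold 4: move[3]->L => DDDLLDLUU VALID
Fold 5: move[3]->U => DDDULDLUU INVALID (collision), skipped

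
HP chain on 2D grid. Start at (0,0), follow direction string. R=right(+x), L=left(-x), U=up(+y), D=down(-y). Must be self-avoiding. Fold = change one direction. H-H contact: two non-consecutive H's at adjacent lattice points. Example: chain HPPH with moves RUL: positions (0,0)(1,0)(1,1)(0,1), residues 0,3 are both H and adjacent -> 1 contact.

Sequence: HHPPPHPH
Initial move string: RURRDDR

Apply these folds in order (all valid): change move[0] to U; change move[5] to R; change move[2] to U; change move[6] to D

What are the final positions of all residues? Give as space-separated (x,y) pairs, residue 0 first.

Initial moves: RURRDDR
Fold: move[0]->U => UURRDDR (positions: [(0, 0), (0, 1), (0, 2), (1, 2), (2, 2), (2, 1), (2, 0), (3, 0)])
Fold: move[5]->R => UURRDRR (positions: [(0, 0), (0, 1), (0, 2), (1, 2), (2, 2), (2, 1), (3, 1), (4, 1)])
Fold: move[2]->U => UUURDRR (positions: [(0, 0), (0, 1), (0, 2), (0, 3), (1, 3), (1, 2), (2, 2), (3, 2)])
Fold: move[6]->D => UUURDRD (positions: [(0, 0), (0, 1), (0, 2), (0, 3), (1, 3), (1, 2), (2, 2), (2, 1)])

Answer: (0,0) (0,1) (0,2) (0,3) (1,3) (1,2) (2,2) (2,1)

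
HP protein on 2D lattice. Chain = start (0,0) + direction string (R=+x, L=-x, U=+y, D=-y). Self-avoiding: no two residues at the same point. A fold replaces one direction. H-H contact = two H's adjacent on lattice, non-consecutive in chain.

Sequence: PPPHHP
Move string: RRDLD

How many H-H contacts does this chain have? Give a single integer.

Answer: 0

Derivation:
Positions: [(0, 0), (1, 0), (2, 0), (2, -1), (1, -1), (1, -2)]
No H-H contacts found.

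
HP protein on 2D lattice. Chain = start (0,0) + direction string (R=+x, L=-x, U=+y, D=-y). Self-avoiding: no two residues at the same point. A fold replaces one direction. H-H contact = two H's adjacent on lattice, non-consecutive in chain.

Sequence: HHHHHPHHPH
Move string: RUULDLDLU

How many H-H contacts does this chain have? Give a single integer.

Answer: 2

Derivation:
Positions: [(0, 0), (1, 0), (1, 1), (1, 2), (0, 2), (0, 1), (-1, 1), (-1, 0), (-2, 0), (-2, 1)]
H-H contact: residue 0 @(0,0) - residue 7 @(-1, 0)
H-H contact: residue 6 @(-1,1) - residue 9 @(-2, 1)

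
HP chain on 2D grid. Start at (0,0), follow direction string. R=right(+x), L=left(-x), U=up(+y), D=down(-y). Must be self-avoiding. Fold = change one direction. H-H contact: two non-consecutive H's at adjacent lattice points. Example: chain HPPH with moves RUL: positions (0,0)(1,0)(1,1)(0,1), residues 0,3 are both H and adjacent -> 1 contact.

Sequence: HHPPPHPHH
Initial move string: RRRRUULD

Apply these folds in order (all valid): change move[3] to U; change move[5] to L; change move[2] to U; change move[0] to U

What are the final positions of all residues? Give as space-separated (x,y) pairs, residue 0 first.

Answer: (0,0) (0,1) (1,1) (1,2) (1,3) (1,4) (0,4) (-1,4) (-1,3)

Derivation:
Initial moves: RRRRUULD
Fold: move[3]->U => RRRUUULD (positions: [(0, 0), (1, 0), (2, 0), (3, 0), (3, 1), (3, 2), (3, 3), (2, 3), (2, 2)])
Fold: move[5]->L => RRRUULLD (positions: [(0, 0), (1, 0), (2, 0), (3, 0), (3, 1), (3, 2), (2, 2), (1, 2), (1, 1)])
Fold: move[2]->U => RRUUULLD (positions: [(0, 0), (1, 0), (2, 0), (2, 1), (2, 2), (2, 3), (1, 3), (0, 3), (0, 2)])
Fold: move[0]->U => URUUULLD (positions: [(0, 0), (0, 1), (1, 1), (1, 2), (1, 3), (1, 4), (0, 4), (-1, 4), (-1, 3)])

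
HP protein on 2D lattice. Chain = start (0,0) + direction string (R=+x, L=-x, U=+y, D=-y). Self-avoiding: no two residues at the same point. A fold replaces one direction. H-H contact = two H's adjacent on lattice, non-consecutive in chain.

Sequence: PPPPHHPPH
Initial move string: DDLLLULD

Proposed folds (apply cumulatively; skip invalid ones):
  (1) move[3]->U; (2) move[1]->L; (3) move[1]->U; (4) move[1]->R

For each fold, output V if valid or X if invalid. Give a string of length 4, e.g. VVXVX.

Initial: DDLLLULD -> [(0, 0), (0, -1), (0, -2), (-1, -2), (-2, -2), (-3, -2), (-3, -1), (-4, -1), (-4, -2)]
Fold 1: move[3]->U => DDLULULD VALID
Fold 2: move[1]->L => DLLULULD VALID
Fold 3: move[1]->U => DULULULD INVALID (collision), skipped
Fold 4: move[1]->R => DRLULULD INVALID (collision), skipped

Answer: VVXX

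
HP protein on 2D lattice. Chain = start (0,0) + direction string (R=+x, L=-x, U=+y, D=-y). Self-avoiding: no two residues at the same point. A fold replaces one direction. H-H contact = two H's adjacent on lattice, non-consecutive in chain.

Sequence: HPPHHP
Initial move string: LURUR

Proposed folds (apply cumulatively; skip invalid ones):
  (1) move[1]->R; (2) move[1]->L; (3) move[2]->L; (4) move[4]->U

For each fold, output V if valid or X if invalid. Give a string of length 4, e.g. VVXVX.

Initial: LURUR -> [(0, 0), (-1, 0), (-1, 1), (0, 1), (0, 2), (1, 2)]
Fold 1: move[1]->R => LRRUR INVALID (collision), skipped
Fold 2: move[1]->L => LLRUR INVALID (collision), skipped
Fold 3: move[2]->L => LULUR VALID
Fold 4: move[4]->U => LULUU VALID

Answer: XXVV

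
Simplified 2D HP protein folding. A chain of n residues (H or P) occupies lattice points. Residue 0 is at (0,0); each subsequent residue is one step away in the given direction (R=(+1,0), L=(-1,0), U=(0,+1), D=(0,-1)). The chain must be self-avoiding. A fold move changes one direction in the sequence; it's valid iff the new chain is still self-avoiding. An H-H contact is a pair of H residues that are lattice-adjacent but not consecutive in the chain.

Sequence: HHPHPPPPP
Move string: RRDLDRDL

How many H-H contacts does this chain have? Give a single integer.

Positions: [(0, 0), (1, 0), (2, 0), (2, -1), (1, -1), (1, -2), (2, -2), (2, -3), (1, -3)]
No H-H contacts found.

Answer: 0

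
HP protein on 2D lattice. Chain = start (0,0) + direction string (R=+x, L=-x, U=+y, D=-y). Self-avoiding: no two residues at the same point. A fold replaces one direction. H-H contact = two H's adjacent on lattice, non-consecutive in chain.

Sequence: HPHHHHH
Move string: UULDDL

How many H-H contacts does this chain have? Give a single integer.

Positions: [(0, 0), (0, 1), (0, 2), (-1, 2), (-1, 1), (-1, 0), (-2, 0)]
H-H contact: residue 0 @(0,0) - residue 5 @(-1, 0)

Answer: 1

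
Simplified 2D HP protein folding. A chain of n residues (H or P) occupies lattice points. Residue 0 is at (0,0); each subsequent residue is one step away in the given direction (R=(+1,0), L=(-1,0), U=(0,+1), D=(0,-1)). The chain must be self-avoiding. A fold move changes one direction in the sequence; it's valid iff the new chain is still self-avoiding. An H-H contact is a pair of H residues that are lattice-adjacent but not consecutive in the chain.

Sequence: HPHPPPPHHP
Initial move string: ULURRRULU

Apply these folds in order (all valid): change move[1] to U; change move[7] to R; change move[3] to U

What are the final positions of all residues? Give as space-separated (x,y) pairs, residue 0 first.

Initial moves: ULURRRULU
Fold: move[1]->U => UUURRRULU (positions: [(0, 0), (0, 1), (0, 2), (0, 3), (1, 3), (2, 3), (3, 3), (3, 4), (2, 4), (2, 5)])
Fold: move[7]->R => UUURRRURU (positions: [(0, 0), (0, 1), (0, 2), (0, 3), (1, 3), (2, 3), (3, 3), (3, 4), (4, 4), (4, 5)])
Fold: move[3]->U => UUUURRURU (positions: [(0, 0), (0, 1), (0, 2), (0, 3), (0, 4), (1, 4), (2, 4), (2, 5), (3, 5), (3, 6)])

Answer: (0,0) (0,1) (0,2) (0,3) (0,4) (1,4) (2,4) (2,5) (3,5) (3,6)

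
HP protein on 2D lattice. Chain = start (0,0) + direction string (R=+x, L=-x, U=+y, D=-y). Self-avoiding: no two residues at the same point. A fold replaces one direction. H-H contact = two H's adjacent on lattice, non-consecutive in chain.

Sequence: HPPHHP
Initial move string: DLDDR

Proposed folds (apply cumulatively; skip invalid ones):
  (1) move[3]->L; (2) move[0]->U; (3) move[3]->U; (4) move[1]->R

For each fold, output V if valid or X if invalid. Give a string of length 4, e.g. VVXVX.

Answer: XVXV

Derivation:
Initial: DLDDR -> [(0, 0), (0, -1), (-1, -1), (-1, -2), (-1, -3), (0, -3)]
Fold 1: move[3]->L => DLDLR INVALID (collision), skipped
Fold 2: move[0]->U => ULDDR VALID
Fold 3: move[3]->U => ULDUR INVALID (collision), skipped
Fold 4: move[1]->R => URDDR VALID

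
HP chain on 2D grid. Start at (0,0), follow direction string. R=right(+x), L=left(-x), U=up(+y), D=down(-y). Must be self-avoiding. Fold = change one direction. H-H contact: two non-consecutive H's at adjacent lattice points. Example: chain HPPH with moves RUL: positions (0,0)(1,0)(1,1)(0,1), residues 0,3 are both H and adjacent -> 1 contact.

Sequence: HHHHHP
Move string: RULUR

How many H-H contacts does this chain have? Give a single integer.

Answer: 1

Derivation:
Positions: [(0, 0), (1, 0), (1, 1), (0, 1), (0, 2), (1, 2)]
H-H contact: residue 0 @(0,0) - residue 3 @(0, 1)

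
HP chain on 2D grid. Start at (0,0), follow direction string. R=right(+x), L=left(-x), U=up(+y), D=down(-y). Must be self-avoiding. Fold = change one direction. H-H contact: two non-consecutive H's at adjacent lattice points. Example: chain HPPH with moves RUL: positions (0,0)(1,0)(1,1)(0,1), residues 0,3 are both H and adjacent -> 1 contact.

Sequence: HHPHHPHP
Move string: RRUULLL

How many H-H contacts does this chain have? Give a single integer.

Positions: [(0, 0), (1, 0), (2, 0), (2, 1), (2, 2), (1, 2), (0, 2), (-1, 2)]
No H-H contacts found.

Answer: 0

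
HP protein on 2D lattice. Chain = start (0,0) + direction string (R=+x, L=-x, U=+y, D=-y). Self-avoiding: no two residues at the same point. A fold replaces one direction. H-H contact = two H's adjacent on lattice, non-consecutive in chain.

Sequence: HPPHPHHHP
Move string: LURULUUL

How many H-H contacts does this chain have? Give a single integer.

Positions: [(0, 0), (-1, 0), (-1, 1), (0, 1), (0, 2), (-1, 2), (-1, 3), (-1, 4), (-2, 4)]
H-H contact: residue 0 @(0,0) - residue 3 @(0, 1)

Answer: 1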